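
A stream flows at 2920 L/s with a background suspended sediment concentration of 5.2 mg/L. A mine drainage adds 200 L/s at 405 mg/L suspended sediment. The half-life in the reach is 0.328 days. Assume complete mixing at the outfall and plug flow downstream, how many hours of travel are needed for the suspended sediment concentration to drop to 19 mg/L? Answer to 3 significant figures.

Flow-weighted average: C = (2920·5.200 + 200.0·405.0) / 3120 = 96180/3120 = 30.83 mg/L.
Half-life 0.328 d → k = ln 2 / 0.328 = 2.113 d⁻¹.
30.83·exp(−k·t) = 19 → t = ln(30.83/19)/k = 19790 s = 5.497 h.

5.50 h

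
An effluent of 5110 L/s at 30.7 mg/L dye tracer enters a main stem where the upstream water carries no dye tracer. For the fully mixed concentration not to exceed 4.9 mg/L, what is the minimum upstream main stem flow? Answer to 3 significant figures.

26900 L/s

Set C_mix = 4.9: (Q·0 + 5110·30.70) / (Q + 5110) = 4.9
→ Q = 5110·(30.70 − 4.9)/(4.9 − 0) = 26910 L/s.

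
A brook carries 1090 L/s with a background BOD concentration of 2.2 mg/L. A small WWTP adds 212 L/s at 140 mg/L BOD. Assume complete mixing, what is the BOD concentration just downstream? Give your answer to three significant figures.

Mass balance: C = (1090·2.200 + 212.0·140.0) / 1302 = 32080/1302 = 24.64 mg/L.

24.6 mg/L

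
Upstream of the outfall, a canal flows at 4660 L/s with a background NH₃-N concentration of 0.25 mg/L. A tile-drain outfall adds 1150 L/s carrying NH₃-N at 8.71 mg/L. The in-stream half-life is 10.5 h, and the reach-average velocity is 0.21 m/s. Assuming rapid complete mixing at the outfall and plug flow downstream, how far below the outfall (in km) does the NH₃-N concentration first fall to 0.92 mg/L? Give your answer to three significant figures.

8.45 km

Flow-weighted average: C = (4660·0.2500 + 1150·8.710) / 5810 = 11180/5810 = 1.925 mg/L.
Half-life 10.5 h → k = ln 2 / 10.5 = 0.06601 h⁻¹ = 1.584 d⁻¹.
Set 1.925·exp(−k·t) = 0.92 → t = ln(1.925/0.92)/k = 40250 s = 11.18 h.
Distance = v·t = 0.21·40250 = 8452 m = 8.452 km.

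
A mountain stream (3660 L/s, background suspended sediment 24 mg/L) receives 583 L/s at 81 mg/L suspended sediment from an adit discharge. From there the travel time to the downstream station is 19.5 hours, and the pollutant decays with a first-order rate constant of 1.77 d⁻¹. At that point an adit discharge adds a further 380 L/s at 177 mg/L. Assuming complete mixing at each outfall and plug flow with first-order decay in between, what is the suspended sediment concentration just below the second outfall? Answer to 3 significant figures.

Mixed concentration C = ΣQC/ΣQ = (3660·24.00 + 583.0·81.00) / 4243 = 135100/4243 = 31.83 mg/L; combined flow 4243 L/s.
Applying C = C₀e^(−kt): 31.83 × 0.2374 = 7.556 mg/L.
Second outfall: C = (4243·7.556 + 380.0·177.0)/4623 = 21.48 mg/L.

21.5 mg/L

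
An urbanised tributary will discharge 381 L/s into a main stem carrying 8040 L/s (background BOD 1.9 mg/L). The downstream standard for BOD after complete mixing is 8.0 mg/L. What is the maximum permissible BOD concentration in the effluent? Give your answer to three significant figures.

At the limit, (Qr·Cr + Qe·Cₑ)/(Qr + Qe) = 8.0:
Cₑ = (8421·8.0 − 8040·1.900) / 381.0 = 136.7 mg/L.

137 mg/L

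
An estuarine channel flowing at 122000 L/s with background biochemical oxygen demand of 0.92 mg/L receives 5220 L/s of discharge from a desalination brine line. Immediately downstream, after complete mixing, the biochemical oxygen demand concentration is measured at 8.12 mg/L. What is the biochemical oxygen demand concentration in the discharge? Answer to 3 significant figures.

176 mg/L

Mass balance: 122000·0.9200 + 5220·Cₑ = 127200·8.120
→ Cₑ = (127200·8.120 − 122000·0.9200) / 5220 = 176.4 mg/L.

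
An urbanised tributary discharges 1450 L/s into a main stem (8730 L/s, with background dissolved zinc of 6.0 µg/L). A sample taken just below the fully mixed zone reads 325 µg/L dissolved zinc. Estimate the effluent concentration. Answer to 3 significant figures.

2250 µg/L

Mass balance: 8730·6.000 + 1450·Cₑ = 10180·325.0
→ Cₑ = (10180·325.0 − 8730·6.000) / 1450 = 2246 µg/L.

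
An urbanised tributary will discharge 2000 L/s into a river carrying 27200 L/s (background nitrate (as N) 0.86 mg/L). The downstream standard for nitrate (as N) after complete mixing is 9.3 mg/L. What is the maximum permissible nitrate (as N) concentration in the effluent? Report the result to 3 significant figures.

124 mg/L

At the limit, (Qr·Cr + Qe·Cₑ)/(Qr + Qe) = 9.3:
Cₑ = (29200·9.3 − 27200·0.8600) / 2000 = 124.1 mg/L.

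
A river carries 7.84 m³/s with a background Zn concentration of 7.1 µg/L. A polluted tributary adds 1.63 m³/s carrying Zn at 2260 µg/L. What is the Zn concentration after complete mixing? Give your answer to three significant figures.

Mixed concentration C = ΣQC/ΣQ = (7.840·7.100 + 1.630·2260) / 9.470 = 3739/9.470 = 394.9 µg/L.

395 µg/L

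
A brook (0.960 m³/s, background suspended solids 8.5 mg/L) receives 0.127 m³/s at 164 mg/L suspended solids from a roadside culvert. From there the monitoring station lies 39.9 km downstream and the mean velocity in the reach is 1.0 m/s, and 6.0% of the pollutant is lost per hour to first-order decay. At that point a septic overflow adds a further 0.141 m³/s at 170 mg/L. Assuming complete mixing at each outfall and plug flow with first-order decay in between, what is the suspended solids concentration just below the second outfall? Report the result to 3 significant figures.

31.4 mg/L

Conservation of mass: C = (0.9600·8.500 + 0.1270·164.0) / 1.087 = 28.99/1.087 = 26.67 mg/L; combined flow 1.087 m³/s.
Travel time t = 39.9·1000 / 1.0 = 39900 s = 11.08 h.
6.0%/h lost → k = −ln(1 − 0.06) = 0.06188 h⁻¹.
Decay over the reach: 26.67·exp(−kt) = 26.67·0.5037 = 13.43 mg/L.
At the second outfall, C = (1.087·13.43 + 0.1410·170.0) / (1.087 + 0.1410) = 31.41 mg/L.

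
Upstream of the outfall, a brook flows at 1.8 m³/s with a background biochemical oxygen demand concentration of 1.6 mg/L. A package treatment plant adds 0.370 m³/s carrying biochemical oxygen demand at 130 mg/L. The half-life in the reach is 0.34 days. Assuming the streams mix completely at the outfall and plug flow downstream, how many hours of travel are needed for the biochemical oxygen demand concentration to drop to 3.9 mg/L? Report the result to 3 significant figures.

21.1 h

Mixed concentration C = ΣQC/ΣQ = (1.800·1.600 + 0.3700·130.0) / 2.170 = 50.98/2.170 = 23.49 mg/L.
Half-life 0.34 d → k = ln 2 / 0.34 = 2.039 d⁻¹.
23.49·exp(−k·t) = 3.9 → t = ln(23.49/3.9)/k = 76100 s = 21.14 h.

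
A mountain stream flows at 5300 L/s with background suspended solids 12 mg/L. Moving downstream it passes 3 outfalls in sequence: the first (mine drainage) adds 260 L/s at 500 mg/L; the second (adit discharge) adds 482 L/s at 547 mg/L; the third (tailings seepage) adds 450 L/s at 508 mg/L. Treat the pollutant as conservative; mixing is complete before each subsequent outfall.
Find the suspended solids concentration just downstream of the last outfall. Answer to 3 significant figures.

106 mg/L

Below outfall 1: Q → 5560 L/s, C = (5300·12.00 + 260.0·500.0)/5560 = 34.82 mg/L.
Below outfall 2: Q → 6042 L/s, C = (5560·34.82 + 482.0·547.0)/6042 = 75.68 mg/L.
Below outfall 3: Q → 6492 L/s, C = (6042·75.68 + 450.0·508.0)/6492 = 105.6 mg/L.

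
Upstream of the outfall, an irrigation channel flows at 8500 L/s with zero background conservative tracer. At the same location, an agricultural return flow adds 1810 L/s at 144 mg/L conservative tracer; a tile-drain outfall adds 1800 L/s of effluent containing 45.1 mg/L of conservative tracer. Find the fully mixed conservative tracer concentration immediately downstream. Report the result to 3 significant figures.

Mass balance: C = (8500·0 + 1810·144.0 + 1800·45.10) / 12110 = 341800/12110 = 28.23 mg/L.

28.2 mg/L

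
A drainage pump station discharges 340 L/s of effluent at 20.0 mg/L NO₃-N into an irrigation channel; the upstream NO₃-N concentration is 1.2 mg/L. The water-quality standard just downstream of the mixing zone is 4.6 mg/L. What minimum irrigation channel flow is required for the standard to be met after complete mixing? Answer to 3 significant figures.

1540 L/s

Set C_mix = 4.6: (Q·1.200 + 340.0·20.00) / (Q + 340.0) = 4.6
→ Q = 340.0·(20.00 − 4.6)/(4.6 − 1.200) = 1540 L/s.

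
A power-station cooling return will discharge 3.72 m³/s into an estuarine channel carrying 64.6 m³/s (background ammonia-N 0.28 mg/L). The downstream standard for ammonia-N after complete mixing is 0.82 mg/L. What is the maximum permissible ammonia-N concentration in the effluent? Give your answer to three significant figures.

10.2 mg/L

At the limit, (Qr·Cr + Qe·Cₑ)/(Qr + Qe) = 0.82:
Cₑ = (68.32·0.82 − 64.60·0.2800) / 3.720 = 10.20 mg/L.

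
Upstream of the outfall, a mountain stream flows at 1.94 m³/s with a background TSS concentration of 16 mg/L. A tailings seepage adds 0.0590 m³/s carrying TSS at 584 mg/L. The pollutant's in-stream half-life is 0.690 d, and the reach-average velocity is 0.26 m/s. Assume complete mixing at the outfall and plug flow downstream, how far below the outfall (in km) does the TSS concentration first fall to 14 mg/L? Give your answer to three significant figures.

19.0 km

After mixing, C = (1.940·16.00 + 0.05900·584.0) / 1.999 = 65.50/1.999 = 32.76 mg/L.
Half-life 0.690 d → k = ln 2 / 0.690 = 1.005 d⁻¹.
Set 32.76·exp(−k·t) = 14 → t = ln(32.76/14)/k = 73130 s = 20.31 h.
Distance = v·t = 0.26·73130 = 19010 m = 19.01 km.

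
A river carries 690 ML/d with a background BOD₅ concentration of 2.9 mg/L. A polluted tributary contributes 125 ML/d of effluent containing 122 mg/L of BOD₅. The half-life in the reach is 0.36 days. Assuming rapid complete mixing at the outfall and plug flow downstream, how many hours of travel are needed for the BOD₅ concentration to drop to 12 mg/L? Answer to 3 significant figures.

Mass balance: C = (690.0·2.900 + 125.0·122.0) / 815.0 = 17250/815.0 = 21.17 mg/L.
Half-life 0.36 d → k = ln 2 / 0.36 = 1.925 d⁻¹.
21.17·exp(−k·t) = 12 → t = ln(21.17/12)/k = 25470 s = 7.074 h.

7.07 h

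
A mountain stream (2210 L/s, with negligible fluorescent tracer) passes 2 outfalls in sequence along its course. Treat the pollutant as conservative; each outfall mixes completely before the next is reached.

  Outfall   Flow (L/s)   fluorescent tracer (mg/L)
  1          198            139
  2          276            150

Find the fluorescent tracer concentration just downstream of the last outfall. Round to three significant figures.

25.7 mg/L

After outfall 1: Q = 2210 + 198.0 = 2408 L/s; C = (2210·0 + 198.0·139.0)/2408 = 11.43 mg/L.
After outfall 2: Q = 2408 + 276.0 = 2684 L/s; C = (2408·11.43 + 276.0·150.0)/2684 = 25.68 mg/L.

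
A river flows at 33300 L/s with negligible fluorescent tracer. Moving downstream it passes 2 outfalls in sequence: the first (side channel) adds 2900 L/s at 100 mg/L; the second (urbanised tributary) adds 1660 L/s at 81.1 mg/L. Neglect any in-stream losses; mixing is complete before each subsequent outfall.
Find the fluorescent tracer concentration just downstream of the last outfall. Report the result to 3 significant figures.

Outfall 1: combined Q = 36200 L/s; C = (33300·0 + 2900·100.0)/36200 = 8.011 mg/L.
Outfall 2: combined Q = 37860 L/s; C = (36200·8.011 + 1660·81.10)/37860 = 11.22 mg/L.

11.2 mg/L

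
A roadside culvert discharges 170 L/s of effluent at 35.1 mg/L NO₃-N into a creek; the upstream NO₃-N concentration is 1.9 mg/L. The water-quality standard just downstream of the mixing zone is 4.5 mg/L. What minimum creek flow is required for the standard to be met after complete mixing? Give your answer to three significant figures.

2000 L/s

Set C_mix = 4.5: (Q·1.900 + 170.0·35.10) / (Q + 170.0) = 4.5
→ Q = 170.0·(35.10 − 4.5)/(4.5 − 1.900) = 2001 L/s.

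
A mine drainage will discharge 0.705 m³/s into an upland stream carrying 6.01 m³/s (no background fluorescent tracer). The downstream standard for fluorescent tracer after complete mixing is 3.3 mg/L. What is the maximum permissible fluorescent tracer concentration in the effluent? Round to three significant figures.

31.4 mg/L

At the limit, (Qr·Cr + Qe·Cₑ)/(Qr + Qe) = 3.3:
Cₑ = (6.715·3.3 − 6.010·0) / 0.7050 = 31.43 mg/L.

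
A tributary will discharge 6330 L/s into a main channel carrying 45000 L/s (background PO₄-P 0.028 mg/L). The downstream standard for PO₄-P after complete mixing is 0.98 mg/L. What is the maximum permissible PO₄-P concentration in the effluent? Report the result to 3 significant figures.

7.75 mg/L

At the limit, (Qr·Cr + Qe·Cₑ)/(Qr + Qe) = 0.98:
Cₑ = (51330·0.98 − 45000·0.02800) / 6330 = 7.748 mg/L.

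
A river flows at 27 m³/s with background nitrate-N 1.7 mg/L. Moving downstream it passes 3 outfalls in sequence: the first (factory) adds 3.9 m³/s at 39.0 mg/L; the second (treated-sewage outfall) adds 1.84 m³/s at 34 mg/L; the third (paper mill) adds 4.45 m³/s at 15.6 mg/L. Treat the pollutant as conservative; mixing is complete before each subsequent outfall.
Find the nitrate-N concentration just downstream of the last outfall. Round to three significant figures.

Outfall 1: combined Q = 30.90 m³/s; C = (27.00·1.700 + 3.900·39.00)/30.90 = 6.408 mg/L.
Outfall 2: combined Q = 32.74 m³/s; C = (30.90·6.408 + 1.840·34.00)/32.74 = 7.958 mg/L.
Outfall 3: combined Q = 37.19 m³/s; C = (32.74·7.958 + 4.450·15.60)/37.19 = 8.873 mg/L.

8.87 mg/L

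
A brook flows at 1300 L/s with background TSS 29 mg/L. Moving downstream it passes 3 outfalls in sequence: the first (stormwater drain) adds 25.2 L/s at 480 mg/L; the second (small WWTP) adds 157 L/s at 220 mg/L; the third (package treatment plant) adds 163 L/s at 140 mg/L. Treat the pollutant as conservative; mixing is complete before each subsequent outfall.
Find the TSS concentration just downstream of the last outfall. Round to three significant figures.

65.1 mg/L

Outfall 1: combined Q = 1325 L/s; C = (1300·29.00 + 25.20·480.0)/1325 = 37.58 mg/L.
Outfall 2: combined Q = 1482 L/s; C = (1325·37.58 + 157.0·220.0)/1482 = 56.90 mg/L.
Outfall 3: combined Q = 1645 L/s; C = (1482·56.90 + 163.0·140.0)/1645 = 65.13 mg/L.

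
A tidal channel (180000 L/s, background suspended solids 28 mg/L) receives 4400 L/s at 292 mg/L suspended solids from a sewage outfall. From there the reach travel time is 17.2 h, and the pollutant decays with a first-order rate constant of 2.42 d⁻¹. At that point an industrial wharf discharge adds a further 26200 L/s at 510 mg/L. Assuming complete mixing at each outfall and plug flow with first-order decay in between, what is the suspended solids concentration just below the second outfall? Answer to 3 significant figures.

Mass balance: C = (180000·28.00 + 4400·292.0) / 184400 = 6325000/184400 = 34.30 mg/L; combined flow 184400 L/s.
First-order decay: C = 34.30·exp(−k·t) = 34.30·0.1765 = 6.054 mg/L.
Second outfall: C = (184400·6.054 + 26200·510.0)/210600 = 68.75 mg/L.

68.7 mg/L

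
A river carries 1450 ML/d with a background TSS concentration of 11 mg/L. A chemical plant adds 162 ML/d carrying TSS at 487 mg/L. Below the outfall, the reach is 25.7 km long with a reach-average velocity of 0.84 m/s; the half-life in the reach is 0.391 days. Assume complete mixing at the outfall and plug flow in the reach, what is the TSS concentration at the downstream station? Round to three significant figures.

31.4 mg/L

Conservation of mass: C = (1450·11.00 + 162.0·487.0) / 1612 = 94840/1612 = 58.84 mg/L.
Travel time t = 25.7·1000 / 0.84 = 30600 s = 8.499 h.
Half-life 0.391 d → k = ln 2 / 0.391 = 1.773 d⁻¹.
Applying C = C₀e^(−kt): 58.84 × 0.5338 = 31.41 mg/L.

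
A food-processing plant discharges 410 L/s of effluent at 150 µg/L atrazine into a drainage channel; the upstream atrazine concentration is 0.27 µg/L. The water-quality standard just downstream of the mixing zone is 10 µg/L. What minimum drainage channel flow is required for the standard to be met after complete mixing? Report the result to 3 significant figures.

Set C_mix = 10: (Q·0.2700 + 410.0·150.0) / (Q + 410.0) = 10
→ Q = 410.0·(150.0 − 10)/(10 − 0.2700) = 5899 L/s.

5900 L/s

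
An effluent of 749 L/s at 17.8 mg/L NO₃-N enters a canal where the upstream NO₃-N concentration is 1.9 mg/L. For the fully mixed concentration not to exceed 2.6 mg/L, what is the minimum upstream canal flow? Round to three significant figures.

Set C_mix = 2.6: (Q·1.900 + 749.0·17.80) / (Q + 749.0) = 2.6
→ Q = 749.0·(17.80 − 2.6)/(2.6 − 1.900) = 16260 L/s.

16300 L/s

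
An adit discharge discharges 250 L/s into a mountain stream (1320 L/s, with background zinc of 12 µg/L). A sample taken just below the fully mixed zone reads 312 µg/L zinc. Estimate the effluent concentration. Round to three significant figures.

1900 µg/L

Mass balance: 1320·12.00 + 250.0·Cₑ = 1570·312.0
→ Cₑ = (1570·312.0 − 1320·12.00) / 250.0 = 1896 µg/L.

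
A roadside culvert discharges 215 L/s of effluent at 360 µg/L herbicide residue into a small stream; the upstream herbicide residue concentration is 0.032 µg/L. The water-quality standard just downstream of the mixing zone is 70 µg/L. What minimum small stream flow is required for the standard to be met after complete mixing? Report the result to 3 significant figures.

Set C_mix = 70: (Q·0.03200 + 215.0·360.0) / (Q + 215.0) = 70
→ Q = 215.0·(360.0 − 70)/(70 − 0.03200) = 891.1 L/s.

891 L/s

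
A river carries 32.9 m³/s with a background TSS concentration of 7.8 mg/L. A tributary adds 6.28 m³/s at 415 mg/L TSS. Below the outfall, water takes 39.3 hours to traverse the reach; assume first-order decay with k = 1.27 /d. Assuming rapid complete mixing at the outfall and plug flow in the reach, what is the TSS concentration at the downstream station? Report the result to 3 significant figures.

Flow-weighted average: C = (32.90·7.800 + 6.280·415.0) / 39.18 = 2863/39.18 = 73.07 mg/L.
After decay, C = 73.07 × e^(−kt) = 73.07 × 0.1250 = 9.132 mg/L.

9.13 mg/L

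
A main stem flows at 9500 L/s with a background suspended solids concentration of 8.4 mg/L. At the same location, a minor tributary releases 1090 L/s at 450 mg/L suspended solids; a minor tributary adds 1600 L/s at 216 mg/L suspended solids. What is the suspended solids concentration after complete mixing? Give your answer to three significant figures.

Flow-weighted average: C = (9500·8.400 + 1090·450.0 + 1600·216.0) / 12190 = 915900/12190 = 75.14 mg/L.

75.1 mg/L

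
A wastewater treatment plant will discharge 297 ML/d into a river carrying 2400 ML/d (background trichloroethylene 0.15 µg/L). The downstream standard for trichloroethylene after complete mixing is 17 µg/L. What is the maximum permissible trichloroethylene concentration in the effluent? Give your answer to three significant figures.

At the limit, (Qr·Cr + Qe·Cₑ)/(Qr + Qe) = 17:
Cₑ = (2697·17 − 2400·0.1500) / 297.0 = 153.2 µg/L.

153 µg/L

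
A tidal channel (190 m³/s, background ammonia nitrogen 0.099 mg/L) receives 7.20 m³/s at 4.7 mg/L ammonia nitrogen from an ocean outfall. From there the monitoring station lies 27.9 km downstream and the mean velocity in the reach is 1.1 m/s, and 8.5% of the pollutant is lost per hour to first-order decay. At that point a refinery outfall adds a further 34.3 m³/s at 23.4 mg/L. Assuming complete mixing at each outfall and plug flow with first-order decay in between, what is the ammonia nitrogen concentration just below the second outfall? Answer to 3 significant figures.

Mass balance: C = (190.0·0.09900 + 7.200·4.700) / 197.2 = 52.65/197.2 = 0.2670 mg/L; combined flow 197.2 m³/s.
Travel time t = 27.9·1000 / 1.1 = 25360 s = 7.045 h.
8.5%/h lost → k = −ln(1 − 0.085) = 0.08883 h⁻¹.
Applying C = C₀e^(−kt): 0.2670 × 0.5348 = 0.1428 mg/L.
At the second outfall, C = (197.2·0.1428 + 34.30·23.40) / (197.2 + 34.30) = 3.589 mg/L.

3.59 mg/L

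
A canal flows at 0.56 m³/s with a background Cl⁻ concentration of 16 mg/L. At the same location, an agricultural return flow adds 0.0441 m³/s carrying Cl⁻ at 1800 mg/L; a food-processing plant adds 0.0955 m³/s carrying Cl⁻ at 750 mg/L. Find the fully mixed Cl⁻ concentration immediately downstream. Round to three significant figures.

Flow-weighted average: C = (0.5600·16.00 + 0.04410·1800 + 0.09550·750.0) / 0.6996 = 160.0/0.6996 = 228.7 mg/L.

229 mg/L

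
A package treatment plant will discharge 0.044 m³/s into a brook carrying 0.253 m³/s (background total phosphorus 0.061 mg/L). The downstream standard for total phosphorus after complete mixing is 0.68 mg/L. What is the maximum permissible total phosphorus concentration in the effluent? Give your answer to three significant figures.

4.24 mg/L

At the limit, (Qr·Cr + Qe·Cₑ)/(Qr + Qe) = 0.68:
Cₑ = (0.2970·0.68 − 0.2530·0.06100) / 0.04400 = 4.239 mg/L.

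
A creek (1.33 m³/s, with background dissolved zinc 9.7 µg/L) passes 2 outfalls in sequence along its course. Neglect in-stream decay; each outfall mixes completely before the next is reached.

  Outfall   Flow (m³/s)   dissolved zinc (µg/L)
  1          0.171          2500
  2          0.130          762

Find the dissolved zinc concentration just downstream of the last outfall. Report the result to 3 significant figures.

After outfall 1: Q = 1.330 + 0.1710 = 1.501 m³/s; C = (1.330·9.700 + 0.1710·2500)/1.501 = 293.4 µg/L.
After outfall 2: Q = 1.501 + 0.1300 = 1.631 m³/s; C = (1.501·293.4 + 0.1300·762.0)/1.631 = 330.8 µg/L.

331 µg/L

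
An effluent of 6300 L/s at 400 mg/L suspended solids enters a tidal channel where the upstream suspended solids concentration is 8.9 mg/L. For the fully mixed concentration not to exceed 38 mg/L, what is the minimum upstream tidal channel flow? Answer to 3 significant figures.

78400 L/s

Set C_mix = 38: (Q·8.900 + 6300·400.0) / (Q + 6300) = 38
→ Q = 6300·(400.0 − 38)/(38 − 8.900) = 78370 L/s.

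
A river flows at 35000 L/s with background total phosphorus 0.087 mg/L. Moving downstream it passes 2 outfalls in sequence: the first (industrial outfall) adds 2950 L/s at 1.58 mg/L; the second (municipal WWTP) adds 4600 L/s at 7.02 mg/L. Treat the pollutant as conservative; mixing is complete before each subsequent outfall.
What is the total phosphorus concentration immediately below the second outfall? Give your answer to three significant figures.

After outfall 1: Q = 35000 + 2950 = 37950 L/s; C = (35000·0.08700 + 2950·1.580)/37950 = 0.2031 mg/L.
After outfall 2: Q = 37950 + 4600 = 42550 L/s; C = (37950·0.2031 + 4600·7.020)/42550 = 0.9400 mg/L.

0.940 mg/L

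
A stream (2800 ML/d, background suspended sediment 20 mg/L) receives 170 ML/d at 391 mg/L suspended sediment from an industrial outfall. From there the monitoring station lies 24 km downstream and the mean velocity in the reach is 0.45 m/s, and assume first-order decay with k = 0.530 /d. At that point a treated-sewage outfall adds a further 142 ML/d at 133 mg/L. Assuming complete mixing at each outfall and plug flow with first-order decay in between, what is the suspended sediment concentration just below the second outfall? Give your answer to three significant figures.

34.4 mg/L

After mixing, C = (2800·20.00 + 170.0·391.0) / 2970 = 122500/2970 = 41.24 mg/L; combined flow 2970 ML/d.
Travel time t = 24·1000 / 0.45 = 53330 s = 14.81 h.
After decay, C = 41.24 × e^(−kt) = 41.24 × 0.7210 = 29.73 mg/L.
Second outfall: C = (2970·29.73 + 142.0·133.0)/3112 = 34.44 mg/L.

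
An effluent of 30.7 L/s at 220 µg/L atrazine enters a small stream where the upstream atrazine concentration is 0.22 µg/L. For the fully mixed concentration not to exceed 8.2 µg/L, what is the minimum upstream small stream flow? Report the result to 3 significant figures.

Set C_mix = 8.2: (Q·0.2200 + 30.70·220.0) / (Q + 30.70) = 8.2
→ Q = 30.70·(220.0 − 8.2)/(8.2 − 0.2200) = 814.8 L/s.

815 L/s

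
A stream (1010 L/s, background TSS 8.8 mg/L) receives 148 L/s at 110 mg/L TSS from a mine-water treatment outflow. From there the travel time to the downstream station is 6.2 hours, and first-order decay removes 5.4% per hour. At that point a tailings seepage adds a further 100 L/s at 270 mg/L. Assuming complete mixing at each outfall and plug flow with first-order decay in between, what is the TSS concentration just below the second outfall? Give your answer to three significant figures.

After mixing, C = (1010·8.800 + 148.0·110.0) / 1158 = 25170/1158 = 21.73 mg/L; combined flow 1158 L/s.
5.4%/h lost → k = −ln(1 − 0.054) = 0.05551 h⁻¹.
First-order decay: C = 21.73·exp(−k·t) = 21.73·0.7088 = 15.41 mg/L.
Second outfall: C = (1158·15.41 + 100.0·270.0)/1258 = 35.64 mg/L.

35.6 mg/L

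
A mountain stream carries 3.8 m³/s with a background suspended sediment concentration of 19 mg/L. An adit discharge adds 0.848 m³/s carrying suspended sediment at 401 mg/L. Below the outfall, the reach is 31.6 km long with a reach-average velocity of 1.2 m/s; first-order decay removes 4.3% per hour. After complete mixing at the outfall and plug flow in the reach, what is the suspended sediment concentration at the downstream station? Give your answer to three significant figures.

64.3 mg/L

Mass balance: C = (3.800·19.00 + 0.8480·401.0) / 4.648 = 412.2/4.648 = 88.69 mg/L.
Travel time t = 31.6·1000 / 1.2 = 26330 s = 7.315 h.
4.3%/h lost → k = −ln(1 − 0.043) = 0.04395 h⁻¹.
Applying C = C₀e^(−kt): 88.69 × 0.7251 = 64.31 mg/L.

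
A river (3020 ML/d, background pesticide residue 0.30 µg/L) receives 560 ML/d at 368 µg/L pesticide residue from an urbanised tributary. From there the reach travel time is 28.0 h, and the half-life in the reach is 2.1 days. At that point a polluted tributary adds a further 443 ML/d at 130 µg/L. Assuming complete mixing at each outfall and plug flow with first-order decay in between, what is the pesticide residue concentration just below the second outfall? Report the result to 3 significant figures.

After mixing, C = (3020·0.3000 + 560.0·368.0) / 3580 = 207000/3580 = 57.82 µg/L; combined flow 3580 ML/d.
Half-life 2.1 d → k = ln 2 / 2.1 = 0.3301 d⁻¹.
After decay, C = 57.82 × e^(−kt) = 57.82 × 0.6804 = 39.34 µg/L.
At the second outfall, C = (3580·39.34 + 443.0·130.0) / (3580 + 443.0) = 49.32 µg/L.

49.3 µg/L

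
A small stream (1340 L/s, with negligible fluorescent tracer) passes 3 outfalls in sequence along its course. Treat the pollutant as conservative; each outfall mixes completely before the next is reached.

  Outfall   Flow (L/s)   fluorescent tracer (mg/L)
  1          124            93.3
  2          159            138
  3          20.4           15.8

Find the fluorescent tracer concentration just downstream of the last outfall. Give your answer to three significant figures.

Outfall 1: combined Q = 1464 L/s; C = (1340·0 + 124.0·93.30)/1464 = 7.902 mg/L.
Outfall 2: combined Q = 1623 L/s; C = (1464·7.902 + 159.0·138.0)/1623 = 20.65 mg/L.
Outfall 3: combined Q = 1643 L/s; C = (1623·20.65 + 20.40·15.80)/1643 = 20.59 mg/L.

20.6 mg/L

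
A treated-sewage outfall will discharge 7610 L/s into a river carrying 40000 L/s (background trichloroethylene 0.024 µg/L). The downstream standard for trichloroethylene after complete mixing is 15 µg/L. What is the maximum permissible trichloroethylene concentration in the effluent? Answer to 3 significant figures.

93.7 µg/L

At the limit, (Qr·Cr + Qe·Cₑ)/(Qr + Qe) = 15:
Cₑ = (47610·15 − 40000·0.02400) / 7610 = 93.72 µg/L.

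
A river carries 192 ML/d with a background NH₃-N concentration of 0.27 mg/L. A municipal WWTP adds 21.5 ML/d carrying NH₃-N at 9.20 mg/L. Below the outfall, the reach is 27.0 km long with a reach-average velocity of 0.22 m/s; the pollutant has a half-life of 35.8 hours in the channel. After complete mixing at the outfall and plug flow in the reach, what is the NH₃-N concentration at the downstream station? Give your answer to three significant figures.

0.604 mg/L

Conservation of mass: C = (192.0·0.2700 + 21.50·9.200) / 213.5 = 249.6/213.5 = 1.169 mg/L.
Travel time t = 27.0·1000 / 0.22 = 122700 s = 34.09 h.
Half-life 35.8 h → k = ln 2 / 35.8 = 0.01936 h⁻¹ = 0.4647 d⁻¹.
After decay, C = 1.169 × e^(−kt) = 1.169 × 0.5168 = 0.6043 mg/L.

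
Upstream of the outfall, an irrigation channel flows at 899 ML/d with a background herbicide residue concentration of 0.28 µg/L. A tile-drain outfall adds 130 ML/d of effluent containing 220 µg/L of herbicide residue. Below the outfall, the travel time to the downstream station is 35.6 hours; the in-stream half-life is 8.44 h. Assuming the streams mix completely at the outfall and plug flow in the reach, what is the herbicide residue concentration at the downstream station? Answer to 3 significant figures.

After mixing, C = (899.0·0.2800 + 130.0·220.0) / 1029 = 28850/1029 = 28.04 µg/L.
Half-life 8.44 h → k = ln 2 / 8.44 = 0.08213 h⁻¹ = 1.971 d⁻¹.
After decay, C = 28.04 × e^(−kt) = 28.04 × 0.05373 = 1.507 µg/L.

1.51 µg/L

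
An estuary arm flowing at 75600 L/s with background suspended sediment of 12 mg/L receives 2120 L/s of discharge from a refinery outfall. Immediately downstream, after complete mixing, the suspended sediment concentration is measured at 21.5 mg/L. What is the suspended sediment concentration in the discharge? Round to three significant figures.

360 mg/L

Mass balance: 75600·12.00 + 2120·Cₑ = 77720·21.50
→ Cₑ = (77720·21.50 − 75600·12.00) / 2120 = 360.3 mg/L.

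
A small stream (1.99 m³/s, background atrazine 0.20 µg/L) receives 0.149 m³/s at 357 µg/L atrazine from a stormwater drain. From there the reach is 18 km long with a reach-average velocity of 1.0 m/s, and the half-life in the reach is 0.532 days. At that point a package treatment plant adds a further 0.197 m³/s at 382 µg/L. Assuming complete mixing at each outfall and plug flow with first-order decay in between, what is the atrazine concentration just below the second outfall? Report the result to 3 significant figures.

49.7 µg/L

After mixing, C = (1.990·0.2000 + 0.1490·357.0) / 2.139 = 53.59/2.139 = 25.05 µg/L; combined flow 2.139 m³/s.
Travel time t = 18·1000 / 1.0 = 18000 s = 5.000 h.
Half-life 0.532 d → k = ln 2 / 0.532 = 1.303 d⁻¹.
First-order decay: C = 25.05·exp(−k·t) = 25.05·0.7623 = 19.10 µg/L.
At the second outfall, C = (2.139·19.10 + 0.1970·382.0) / (2.139 + 0.1970) = 49.70 µg/L.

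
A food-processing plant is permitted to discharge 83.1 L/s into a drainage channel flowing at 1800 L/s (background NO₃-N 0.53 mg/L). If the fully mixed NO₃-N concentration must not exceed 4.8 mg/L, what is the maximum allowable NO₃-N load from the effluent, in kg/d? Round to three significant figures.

699 kg/d

Mass balance at the limit: 1800·0.5300 + 83.10·Cₑ = 1883·4.8 → Cₑ = 97.29 mg/L.
83.10 L/s = 0.08310 m³/s. Load = 0.08310 m³/s × 97.29 g/m³ × 86 400 s/d = 698.5 kg/d.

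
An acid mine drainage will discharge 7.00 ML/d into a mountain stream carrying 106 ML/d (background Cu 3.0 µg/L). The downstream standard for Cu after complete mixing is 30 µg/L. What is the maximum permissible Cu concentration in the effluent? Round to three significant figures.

At the limit, (Qr·Cr + Qe·Cₑ)/(Qr + Qe) = 30:
Cₑ = (113.0·30 − 106.0·3.000) / 7.000 = 438.9 µg/L.

439 µg/L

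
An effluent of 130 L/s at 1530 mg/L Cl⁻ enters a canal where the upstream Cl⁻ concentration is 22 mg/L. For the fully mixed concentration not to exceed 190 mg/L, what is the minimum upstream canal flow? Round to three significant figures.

1040 L/s

Set C_mix = 190: (Q·22.00 + 130.0·1530) / (Q + 130.0) = 190
→ Q = 130.0·(1530 − 190)/(190 − 22.00) = 1037 L/s.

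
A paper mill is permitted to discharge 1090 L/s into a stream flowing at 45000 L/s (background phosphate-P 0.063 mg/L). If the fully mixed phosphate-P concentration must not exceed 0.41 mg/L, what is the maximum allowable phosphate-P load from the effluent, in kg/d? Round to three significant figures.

1390 kg/d

Mass balance at the limit: 45000·0.06300 + 1090·Cₑ = 46090·0.41 → Cₑ = 14.74 mg/L.
1090 L/s = 1.090 m³/s. Load = 1.090 m³/s × 14.74 g/m³ × 86 400 s/d = 1388 kg/d.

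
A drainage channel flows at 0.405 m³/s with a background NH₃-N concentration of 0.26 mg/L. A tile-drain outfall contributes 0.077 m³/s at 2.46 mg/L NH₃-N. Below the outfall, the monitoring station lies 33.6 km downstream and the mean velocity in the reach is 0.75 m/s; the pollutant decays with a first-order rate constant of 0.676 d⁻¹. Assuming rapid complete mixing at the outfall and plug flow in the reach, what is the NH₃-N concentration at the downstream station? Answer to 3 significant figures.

0.431 mg/L

Flow-weighted average: C = (0.4050·0.2600 + 0.07700·2.460) / 0.4820 = 0.2947/0.4820 = 0.6115 mg/L.
Travel time t = 33.6·1000 / 0.75 = 44800 s = 12.44 h.
First-order decay: C = 0.6115·exp(−k·t) = 0.6115·0.7043 = 0.4307 mg/L.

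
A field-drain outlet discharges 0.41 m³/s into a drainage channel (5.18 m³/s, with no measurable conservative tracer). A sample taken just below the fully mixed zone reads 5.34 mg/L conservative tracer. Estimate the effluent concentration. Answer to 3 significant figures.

72.8 mg/L

Mass balance: 5.180·0 + 0.4100·Cₑ = 5.590·5.340
→ Cₑ = (5.590·5.340 − 5.180·0) / 0.4100 = 72.81 mg/L.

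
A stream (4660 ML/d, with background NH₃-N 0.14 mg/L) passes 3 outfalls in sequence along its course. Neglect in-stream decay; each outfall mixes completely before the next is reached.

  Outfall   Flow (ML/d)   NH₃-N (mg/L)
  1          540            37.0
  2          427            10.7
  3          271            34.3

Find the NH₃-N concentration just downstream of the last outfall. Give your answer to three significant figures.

5.85 mg/L

Outfall 1: combined Q = 5200 ML/d; C = (4660·0.1400 + 540.0·37.00)/5200 = 3.968 mg/L.
Outfall 2: combined Q = 5627 ML/d; C = (5200·3.968 + 427.0·10.70)/5627 = 4.479 mg/L.
Outfall 3: combined Q = 5898 ML/d; C = (5627·4.479 + 271.0·34.30)/5898 = 5.849 mg/L.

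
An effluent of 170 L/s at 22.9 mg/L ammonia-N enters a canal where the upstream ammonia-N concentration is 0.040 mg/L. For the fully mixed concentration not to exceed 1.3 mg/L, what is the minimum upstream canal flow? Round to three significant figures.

Set C_mix = 1.3: (Q·0.04000 + 170.0·22.90) / (Q + 170.0) = 1.3
→ Q = 170.0·(22.90 − 1.3)/(1.3 − 0.04000) = 2914 L/s.

2910 L/s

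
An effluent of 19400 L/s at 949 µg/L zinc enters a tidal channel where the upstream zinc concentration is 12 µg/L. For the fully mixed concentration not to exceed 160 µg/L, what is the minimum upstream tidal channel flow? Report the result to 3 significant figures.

Set C_mix = 160: (Q·12.00 + 19400·949.0) / (Q + 19400) = 160
→ Q = 19400·(949.0 − 160)/(160 − 12.00) = 103400 L/s.

103000 L/s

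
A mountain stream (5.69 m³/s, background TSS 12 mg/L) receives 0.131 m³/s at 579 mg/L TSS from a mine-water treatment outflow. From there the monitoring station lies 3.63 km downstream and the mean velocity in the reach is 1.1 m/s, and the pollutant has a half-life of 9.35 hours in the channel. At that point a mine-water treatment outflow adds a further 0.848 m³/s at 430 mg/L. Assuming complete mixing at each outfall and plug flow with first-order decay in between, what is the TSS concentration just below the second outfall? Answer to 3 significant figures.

Mass balance: C = (5.690·12.00 + 0.1310·579.0) / 5.821 = 144.1/5.821 = 24.76 mg/L; combined flow 5.821 m³/s.
Travel time t = 3.63·1000 / 1.1 = 3300 s = 0.9167 h.
Half-life 9.35 h → k = ln 2 / 9.35 = 0.07413 h⁻¹ = 1.779 d⁻¹.
Decay over the reach: 24.76·exp(−kt) = 24.76·0.9343 = 23.13 mg/L.
At the second outfall, C = (5.821·23.13 + 0.8480·430.0) / (5.821 + 0.8480) = 74.87 mg/L.

74.9 mg/L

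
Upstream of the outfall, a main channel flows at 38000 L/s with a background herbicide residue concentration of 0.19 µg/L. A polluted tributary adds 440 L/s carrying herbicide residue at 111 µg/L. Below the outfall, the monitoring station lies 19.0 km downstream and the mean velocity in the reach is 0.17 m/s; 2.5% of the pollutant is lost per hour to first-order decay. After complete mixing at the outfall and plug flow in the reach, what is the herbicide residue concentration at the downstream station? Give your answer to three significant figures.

Mixed concentration C = ΣQC/ΣQ = (38000·0.1900 + 440.0·111.0) / 38440 = 56060/38440 = 1.458 µg/L.
Travel time t = 19.0·1000 / 0.17 = 111800 s = 31.05 h.
2.5%/h lost → k = −ln(1 − 0.025) = 0.02532 h⁻¹.
After decay, C = 1.458 × e^(−kt) = 1.458 × 0.4557 = 0.6645 µg/L.

0.665 µg/L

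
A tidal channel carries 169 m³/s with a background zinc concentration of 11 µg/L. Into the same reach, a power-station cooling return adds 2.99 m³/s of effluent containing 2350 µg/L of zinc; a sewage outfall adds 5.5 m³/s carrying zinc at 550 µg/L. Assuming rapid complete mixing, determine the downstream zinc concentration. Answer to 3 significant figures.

67.1 µg/L

After mixing, C = (169.0·11.00 + 2.990·2350 + 5.500·550.0) / 177.5 = 11910/177.5 = 67.11 µg/L.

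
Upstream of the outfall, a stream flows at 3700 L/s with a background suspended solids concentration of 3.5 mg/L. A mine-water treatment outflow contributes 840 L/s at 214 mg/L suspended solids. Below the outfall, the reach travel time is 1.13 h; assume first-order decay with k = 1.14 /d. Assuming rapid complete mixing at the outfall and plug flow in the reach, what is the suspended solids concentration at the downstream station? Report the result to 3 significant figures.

40.2 mg/L

Mass balance: C = (3700·3.500 + 840.0·214.0) / 4540 = 192700/4540 = 42.45 mg/L.
Decay over the reach: 42.45·exp(−kt) = 42.45·0.9477 = 40.23 mg/L.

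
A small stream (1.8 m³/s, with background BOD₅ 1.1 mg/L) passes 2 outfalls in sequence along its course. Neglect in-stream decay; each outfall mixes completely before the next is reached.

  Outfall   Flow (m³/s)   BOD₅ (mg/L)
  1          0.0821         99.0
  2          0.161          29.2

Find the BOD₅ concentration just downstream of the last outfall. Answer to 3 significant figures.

Below outfall 1: Q → 1.882 m³/s, C = (1.800·1.100 + 0.08210·99.00)/1.882 = 5.371 mg/L.
Below outfall 2: Q → 2.043 m³/s, C = (1.882·5.371 + 0.1610·29.20)/2.043 = 7.248 mg/L.

7.25 mg/L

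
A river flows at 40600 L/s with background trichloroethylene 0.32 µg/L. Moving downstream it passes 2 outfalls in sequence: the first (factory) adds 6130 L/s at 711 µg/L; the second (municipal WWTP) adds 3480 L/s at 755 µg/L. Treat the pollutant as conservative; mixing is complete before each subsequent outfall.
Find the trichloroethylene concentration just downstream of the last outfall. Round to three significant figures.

139 µg/L

Outfall 1: combined Q = 46730 L/s; C = (40600·0.3200 + 6130·711.0)/46730 = 93.55 µg/L.
Outfall 2: combined Q = 50210 L/s; C = (46730·93.55 + 3480·755.0)/50210 = 139.4 µg/L.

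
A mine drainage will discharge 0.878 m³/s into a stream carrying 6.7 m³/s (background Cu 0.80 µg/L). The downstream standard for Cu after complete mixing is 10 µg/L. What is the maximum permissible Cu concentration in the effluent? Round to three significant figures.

80.2 µg/L

At the limit, (Qr·Cr + Qe·Cₑ)/(Qr + Qe) = 10:
Cₑ = (7.578·10 − 6.700·0.8000) / 0.8780 = 80.21 µg/L.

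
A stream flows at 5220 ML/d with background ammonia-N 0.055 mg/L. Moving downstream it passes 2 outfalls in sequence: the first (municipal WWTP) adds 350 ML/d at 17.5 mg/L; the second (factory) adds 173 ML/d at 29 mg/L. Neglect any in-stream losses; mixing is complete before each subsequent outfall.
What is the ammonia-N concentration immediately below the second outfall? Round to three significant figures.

1.99 mg/L

Outfall 1: combined Q = 5570 ML/d; C = (5220·0.05500 + 350.0·17.50)/5570 = 1.151 mg/L.
Outfall 2: combined Q = 5743 ML/d; C = (5570·1.151 + 173.0·29.00)/5743 = 1.990 mg/L.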